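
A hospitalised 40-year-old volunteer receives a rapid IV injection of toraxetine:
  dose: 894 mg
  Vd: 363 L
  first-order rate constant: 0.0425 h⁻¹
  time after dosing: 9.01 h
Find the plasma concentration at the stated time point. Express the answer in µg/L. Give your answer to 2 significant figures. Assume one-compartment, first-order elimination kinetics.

C₀ = Dose / Vd = 894.0 / 363 = 2.463 mg/L
C = C₀ · e^(−k·t) = 2.463 × e^(−0.04250 × 9.01)
  = 2.463 × 0.6819 = 1.680 mg/L
Convert: 1.680 mg/L × 1000 = 1680 µg/L

1700 µg/L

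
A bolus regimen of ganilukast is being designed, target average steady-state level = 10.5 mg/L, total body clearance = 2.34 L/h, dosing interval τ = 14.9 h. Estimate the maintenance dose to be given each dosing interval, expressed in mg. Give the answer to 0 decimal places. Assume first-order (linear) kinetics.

366 mg

At steady state, Dose/τ = Css × CL.
Dose = Css × CL × τ = 10.5 × 2.340 × 14.9 = 366.1 mg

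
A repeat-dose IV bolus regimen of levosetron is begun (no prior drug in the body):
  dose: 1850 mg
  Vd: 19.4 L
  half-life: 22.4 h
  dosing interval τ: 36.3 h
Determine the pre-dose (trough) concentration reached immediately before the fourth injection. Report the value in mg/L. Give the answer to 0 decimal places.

44 mg/L

C₀ per dose = Dose / Vd = 1850 / 19.4 = 95.36 mg/L
k = ln2 / t½ = 0.693147 / 22.4 = 0.03094 h⁻¹
Fraction remaining after one interval: r = e^(−kτ) = e^(−0.03094 × 36.3) = 0.3253
Before dose 4, 3 doses have been given (aged 1τ, 2τ, 3τ).
C_trough = C₀ × (r + r² + … + r^3) = C₀ × r(1−r^3)/(1−r)
        = 95.36 × 0.3253 × (1 − 0.03442) / (1 − 0.3253) = 44.39 mg/L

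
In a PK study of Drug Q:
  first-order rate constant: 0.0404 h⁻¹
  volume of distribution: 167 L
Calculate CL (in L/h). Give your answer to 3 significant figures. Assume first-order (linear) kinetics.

6.75 L/h

CL = k × Vd = 0.0404 × 167 = 6.747 L/h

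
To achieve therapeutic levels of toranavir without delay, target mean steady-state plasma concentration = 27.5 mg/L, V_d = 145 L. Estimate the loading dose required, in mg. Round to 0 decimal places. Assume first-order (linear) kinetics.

3988 mg

LD = Css × Vd = 27.5 × 145 = 3988 mg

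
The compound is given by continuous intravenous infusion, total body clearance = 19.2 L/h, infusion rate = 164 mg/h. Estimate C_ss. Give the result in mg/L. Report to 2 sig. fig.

8.5 mg/L

At steady state Css = R₀ / CL = 164 / 19.20 = 8.542 mg/L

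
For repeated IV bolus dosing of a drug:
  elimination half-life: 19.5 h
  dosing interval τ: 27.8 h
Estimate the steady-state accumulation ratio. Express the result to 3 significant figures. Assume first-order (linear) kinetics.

1.59

k = ln2 / t½ = 0.693147 / 19.5 = 0.03555 h⁻¹
e^(−kτ) = e^(−0.03555 × 27.8) = 0.3722
Accumulation ratio R = 1 / (1 − e^(−kτ)) = 1 / (1 − 0.3722) = 1.593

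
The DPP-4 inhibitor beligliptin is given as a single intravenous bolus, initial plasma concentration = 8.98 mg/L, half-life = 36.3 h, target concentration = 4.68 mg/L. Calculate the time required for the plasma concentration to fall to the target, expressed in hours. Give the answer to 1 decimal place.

k = ln2 / t½ = 0.693147 / 36.3 = 0.01909 h⁻¹
t = ln(C₀ / C) / k = ln(8.980 / 4.68) / 0.01909
  = ln(1.919) / 0.01909 = 0.6518 / 0.01909 = 34.14 h

34.1 h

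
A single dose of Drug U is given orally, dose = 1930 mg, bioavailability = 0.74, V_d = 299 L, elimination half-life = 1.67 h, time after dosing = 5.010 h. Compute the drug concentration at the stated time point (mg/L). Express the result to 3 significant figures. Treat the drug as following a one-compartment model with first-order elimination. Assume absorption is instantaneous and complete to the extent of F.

Amount reaching circulation = F × Dose = 0.74 × 1930 = 1428 mg
C₀ = F·Dose / Vd = 1428 / 299 = 4.776 mg/L
k = ln2 / t½ = 0.693147 / 1.67 = 0.4151 h⁻¹
t / t½ = 5.010 / 1.67 = 3 half-lives
C = C₀ × (1/2)^3 = 4.776 × 0.1250 = 0.5970 mg/L

0.597 mg/L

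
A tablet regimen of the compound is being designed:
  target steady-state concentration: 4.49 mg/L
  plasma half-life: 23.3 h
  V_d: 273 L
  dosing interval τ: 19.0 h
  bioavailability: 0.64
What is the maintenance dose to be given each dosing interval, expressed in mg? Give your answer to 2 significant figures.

k = ln2 / t½ = 0.693147 / 23.3 = 0.02975 h⁻¹
CL = k × Vd = 0.02975 × 273 = 8.122 L/h
At steady state, F × (Dose/τ) = Css × CL.
Dose = Css × CL × τ / F = 4.49 × 8.122 × 19.0 / 0.64 = 1083 mg

1100 mg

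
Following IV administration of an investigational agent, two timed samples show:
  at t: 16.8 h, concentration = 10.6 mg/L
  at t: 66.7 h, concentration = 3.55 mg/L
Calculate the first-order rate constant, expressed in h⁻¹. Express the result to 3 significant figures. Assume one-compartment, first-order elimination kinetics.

k = ln(C₁/C₂) / (t₂ − t₁) = ln(10.6/3.55) / (66.7 − 16.8)
  = 1.094 / 49.90 = 0.02192 h⁻¹

0.0219 h⁻¹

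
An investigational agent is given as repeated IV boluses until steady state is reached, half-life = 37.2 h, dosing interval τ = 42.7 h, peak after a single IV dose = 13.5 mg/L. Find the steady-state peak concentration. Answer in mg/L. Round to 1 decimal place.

24.6 mg/L

k = ln2 / t½ = 0.693147 / 37.2 = 0.01863 h⁻¹
e^(−kτ) = e^(−0.01863 × 42.7) = 0.4514
Accumulation ratio R = 1 / (1 − e^(−kτ)) = 1 / (1 − 0.4514) = 1.823
Steady-state peak = C₀ × R = 13.5 × 1.823 = 24.61 mg/L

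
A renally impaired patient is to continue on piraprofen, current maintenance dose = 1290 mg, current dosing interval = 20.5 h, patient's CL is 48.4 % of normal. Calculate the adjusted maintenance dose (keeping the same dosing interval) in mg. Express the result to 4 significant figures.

To keep the same average steady-state level, dosing rate must scale with clearance.
CL ratio = 48.4 / 100 = 0.4840
New dose (same interval) = 1290 × 0.4840 = 624.4 mg

624.4 mg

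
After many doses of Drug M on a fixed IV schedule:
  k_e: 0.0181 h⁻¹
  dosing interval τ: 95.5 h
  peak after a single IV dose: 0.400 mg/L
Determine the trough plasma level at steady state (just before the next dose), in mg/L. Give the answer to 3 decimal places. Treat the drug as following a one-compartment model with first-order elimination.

0.086 mg/L

e^(−kτ) = e^(−0.01810 × 95.5) = 0.1775
Accumulation ratio R = 1 / (1 − e^(−kτ)) = 1 / (1 − 0.1775) = 1.216
Steady-state trough = C₀ × R × e^(−kτ) = 0.400 × 1.216 × 0.1775 = 0.08634 mg/L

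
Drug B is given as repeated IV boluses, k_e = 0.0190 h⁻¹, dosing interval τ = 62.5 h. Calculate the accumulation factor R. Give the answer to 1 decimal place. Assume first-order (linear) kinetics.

1.4

e^(−kτ) = e^(−0.01900 × 62.5) = 0.3050
Accumulation ratio R = 1 / (1 − e^(−kτ)) = 1 / (1 − 0.3050) = 1.439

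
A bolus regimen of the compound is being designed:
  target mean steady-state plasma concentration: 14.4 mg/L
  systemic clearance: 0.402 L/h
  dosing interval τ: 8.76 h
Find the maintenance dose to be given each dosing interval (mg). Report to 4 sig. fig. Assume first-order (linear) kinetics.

50.71 mg

At steady state, Dose/τ = Css × CL.
Dose = Css × CL × τ = 14.4 × 0.4020 × 8.76 = 50.71 mg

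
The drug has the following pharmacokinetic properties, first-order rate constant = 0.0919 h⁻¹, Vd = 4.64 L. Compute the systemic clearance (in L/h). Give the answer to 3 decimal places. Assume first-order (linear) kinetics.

CL = k × Vd = 0.0919 × 4.64 = 0.4264 L/h

0.426 L/h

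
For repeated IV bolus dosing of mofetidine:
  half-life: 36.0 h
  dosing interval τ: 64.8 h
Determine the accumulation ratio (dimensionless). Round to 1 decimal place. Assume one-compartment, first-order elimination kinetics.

k = ln2 / t½ = 0.693147 / 36.0 = 0.01925 h⁻¹
e^(−kτ) = e^(−0.01925 × 64.8) = 0.2873
Accumulation ratio R = 1 / (1 − e^(−kτ)) = 1 / (1 − 0.2873) = 1.403

1.4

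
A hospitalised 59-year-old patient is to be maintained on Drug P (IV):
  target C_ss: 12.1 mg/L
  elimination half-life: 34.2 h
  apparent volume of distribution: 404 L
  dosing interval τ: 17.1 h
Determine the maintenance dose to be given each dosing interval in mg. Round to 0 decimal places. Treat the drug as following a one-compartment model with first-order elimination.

k = ln2 / t½ = 0.693147 / 34.2 = 0.02027 h⁻¹
CL = k × Vd = 0.02027 × 404 = 8.189 L/h
At steady state, Dose/τ = Css × CL.
Dose = Css × CL × τ = 12.1 × 8.189 × 17.1 = 1694 mg

1694 mg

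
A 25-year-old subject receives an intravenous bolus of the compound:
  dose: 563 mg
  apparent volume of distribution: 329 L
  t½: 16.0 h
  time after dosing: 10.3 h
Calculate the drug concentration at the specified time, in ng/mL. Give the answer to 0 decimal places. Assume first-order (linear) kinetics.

C₀ = Dose / Vd = 563.0 / 329 = 1.711 mg/L
k = ln2 / t½ = 0.693147 / 16.0 = 0.04332 h⁻¹
C = C₀ · e^(−k·t) = 1.711 × e^(−0.04332 × 10.3)
  = 1.711 × 0.6401 = 1.095 mg/L
Convert: 1.095 mg/L × 1000 = 1095 ng/mL

1095 ng/mL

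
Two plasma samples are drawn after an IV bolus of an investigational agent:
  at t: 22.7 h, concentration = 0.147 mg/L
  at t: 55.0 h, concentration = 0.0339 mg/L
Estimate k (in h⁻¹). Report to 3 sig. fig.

k = ln(C₁/C₂) / (t₂ − t₁) = ln(0.147/0.0339) / (55.0 − 22.7)
  = 1.467 / 32.30 = 0.04542 h⁻¹

0.0454 h⁻¹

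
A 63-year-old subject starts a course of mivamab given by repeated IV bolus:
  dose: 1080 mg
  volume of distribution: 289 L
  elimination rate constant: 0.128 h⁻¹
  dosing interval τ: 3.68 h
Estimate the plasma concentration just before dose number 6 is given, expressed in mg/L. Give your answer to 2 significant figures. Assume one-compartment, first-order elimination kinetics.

C₀ per dose = Dose / Vd = 1080 / 289 = 3.737 mg/L
Fraction remaining after one interval: r = e^(−kτ) = e^(−0.1280 × 3.68) = 0.6244
Before dose 6, 5 doses have been given (aged 1τ, 2τ, 3τ, 4τ, 5τ).
C_trough = C₀ × (r + r² + … + r^5) = C₀ × r(1−r^5)/(1−r)
        = 3.737 × 0.6244 × (1 − 0.09491) / (1 − 0.6244) = 5.623 mg/L

5.6 mg/L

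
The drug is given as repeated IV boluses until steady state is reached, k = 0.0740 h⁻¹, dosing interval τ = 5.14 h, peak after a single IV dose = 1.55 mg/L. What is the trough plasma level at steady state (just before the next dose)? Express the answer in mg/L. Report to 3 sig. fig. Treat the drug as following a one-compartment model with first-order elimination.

3.35 mg/L

e^(−kτ) = e^(−0.07400 × 5.14) = 0.6836
Accumulation ratio R = 1 / (1 − e^(−kτ)) = 1 / (1 − 0.6836) = 3.161
Steady-state trough = C₀ × R × e^(−kτ) = 1.55 × 3.161 × 0.6836 = 3.349 mg/L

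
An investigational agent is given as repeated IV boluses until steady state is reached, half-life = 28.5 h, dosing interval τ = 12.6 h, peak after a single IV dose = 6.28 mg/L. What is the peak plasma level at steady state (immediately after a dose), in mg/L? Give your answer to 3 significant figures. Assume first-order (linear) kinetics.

k = ln2 / t½ = 0.693147 / 28.5 = 0.02432 h⁻¹
e^(−kτ) = e^(−0.02432 × 12.6) = 0.7361
Accumulation ratio R = 1 / (1 − e^(−kτ)) = 1 / (1 − 0.7361) = 3.789
Steady-state peak = C₀ × R = 6.28 × 3.789 = 23.79 mg/L

23.8 mg/L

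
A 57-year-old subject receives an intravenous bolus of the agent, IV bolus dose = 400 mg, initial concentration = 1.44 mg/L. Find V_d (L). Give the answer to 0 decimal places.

278 L

Vd = Dose / C₀ = 400.0 / 1.44 = 277.8 L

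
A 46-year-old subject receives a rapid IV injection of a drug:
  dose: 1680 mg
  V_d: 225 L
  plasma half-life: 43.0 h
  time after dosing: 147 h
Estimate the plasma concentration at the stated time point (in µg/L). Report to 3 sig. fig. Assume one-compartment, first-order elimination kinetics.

698 µg/L

C₀ = Dose / Vd = 1680 / 225 = 7.467 mg/L
k = ln2 / t½ = 0.693147 / 43.0 = 0.01612 h⁻¹
C = C₀ · e^(−k·t) = 7.467 × e^(−0.01612 × 147)
  = 7.467 × 0.09351 = 0.6982 mg/L
Convert: 0.6982 mg/L × 1000 = 698.2 µg/L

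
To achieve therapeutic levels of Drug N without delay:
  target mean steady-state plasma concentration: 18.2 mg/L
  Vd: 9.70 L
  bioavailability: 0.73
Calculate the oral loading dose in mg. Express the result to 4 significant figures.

LD = Css × Vd / F = 18.2 × 9.70 / 0.73 = 241.8 mg

241.8 mg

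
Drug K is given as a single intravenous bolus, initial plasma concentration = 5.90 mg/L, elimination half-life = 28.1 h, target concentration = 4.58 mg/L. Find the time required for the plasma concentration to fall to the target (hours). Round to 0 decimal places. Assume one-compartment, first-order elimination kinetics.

10 h

k = ln2 / t½ = 0.693147 / 28.1 = 0.02467 h⁻¹
t = ln(C₀ / C) / k = ln(5.900 / 4.58) / 0.02467
  = ln(1.288) / 0.02467 = 0.2531 / 0.02467 = 10.26 h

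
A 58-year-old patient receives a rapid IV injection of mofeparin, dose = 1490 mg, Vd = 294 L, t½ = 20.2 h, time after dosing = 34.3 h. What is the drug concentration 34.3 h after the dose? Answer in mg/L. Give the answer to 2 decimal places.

1.56 mg/L

C₀ = Dose / Vd = 1490 / 294 = 5.068 mg/L
k = ln2 / t½ = 0.693147 / 20.2 = 0.03431 h⁻¹
C = C₀ · e^(−k·t) = 5.068 × e^(−0.03431 × 34.3)
  = 5.068 × 0.3083 = 1.562 mg/L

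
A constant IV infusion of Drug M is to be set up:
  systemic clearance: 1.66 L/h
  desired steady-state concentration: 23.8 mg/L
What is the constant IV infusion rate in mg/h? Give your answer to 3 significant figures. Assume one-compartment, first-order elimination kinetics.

At steady state, infusion rate R₀ = Css × CL = 23.8 × 1.660 = 39.51 mg/h

39.5 mg/h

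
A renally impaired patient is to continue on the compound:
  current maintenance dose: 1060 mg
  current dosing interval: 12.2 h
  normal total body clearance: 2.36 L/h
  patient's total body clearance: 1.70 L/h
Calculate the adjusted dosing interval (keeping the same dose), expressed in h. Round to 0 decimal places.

17 h

To keep the same average steady-state level, dosing rate must scale with clearance.
CL ratio = 1.70 / 2.36 = 0.7203
New interval (same dose) = 12.2 / 0.7203 = 16.94 h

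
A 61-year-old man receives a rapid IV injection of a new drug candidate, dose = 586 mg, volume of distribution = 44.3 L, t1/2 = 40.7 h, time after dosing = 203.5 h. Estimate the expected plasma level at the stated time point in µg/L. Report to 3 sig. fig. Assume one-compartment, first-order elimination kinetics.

413 µg/L

C₀ = Dose / Vd = 586.0 / 44.3 = 13.23 mg/L
k = ln2 / t½ = 0.693147 / 40.7 = 0.01703 h⁻¹
t / t½ = 203.5 / 40.7 = 5 half-lives
C = C₀ × (1/2)^5 = 13.23 × 0.03125 = 0.4134 mg/L
Convert: 0.4134 mg/L × 1000 = 413.4 µg/L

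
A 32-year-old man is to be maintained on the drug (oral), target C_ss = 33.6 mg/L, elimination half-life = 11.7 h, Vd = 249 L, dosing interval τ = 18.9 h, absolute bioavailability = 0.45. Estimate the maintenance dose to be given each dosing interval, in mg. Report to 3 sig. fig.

k = ln2 / t½ = 0.693147 / 11.7 = 0.05924 h⁻¹
CL = k × Vd = 0.05924 × 249 = 14.75 L/h
At steady state, F × (Dose/τ) = Css × CL.
Dose = Css × CL × τ / F = 33.6 × 14.75 × 18.9 / 0.45 = 20820 mg

20800 mg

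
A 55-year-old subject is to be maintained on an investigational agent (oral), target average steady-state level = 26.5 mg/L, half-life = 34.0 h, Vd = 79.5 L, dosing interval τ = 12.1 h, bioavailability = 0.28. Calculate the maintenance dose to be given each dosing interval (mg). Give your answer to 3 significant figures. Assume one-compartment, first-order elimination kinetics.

k = ln2 / t½ = 0.693147 / 34.0 = 0.02039 h⁻¹
CL = k × Vd = 0.02039 × 79.5 = 1.621 L/h
At steady state, F × (Dose/τ) = Css × CL.
Dose = Css × CL × τ / F = 26.5 × 1.621 × 12.1 / 0.28 = 1856 mg

1860 mg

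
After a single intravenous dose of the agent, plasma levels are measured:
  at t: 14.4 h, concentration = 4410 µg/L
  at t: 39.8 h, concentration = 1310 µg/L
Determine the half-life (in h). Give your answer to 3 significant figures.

k = ln(C₁/C₂) / (t₂ − t₁) = ln(4410/1310) / (39.8 − 14.4)
  = 1.214 / 25.40 = 0.04780 h⁻¹
t½ = ln2 / k = 0.693147 / 0.04780 = 14.50 h

14.5 h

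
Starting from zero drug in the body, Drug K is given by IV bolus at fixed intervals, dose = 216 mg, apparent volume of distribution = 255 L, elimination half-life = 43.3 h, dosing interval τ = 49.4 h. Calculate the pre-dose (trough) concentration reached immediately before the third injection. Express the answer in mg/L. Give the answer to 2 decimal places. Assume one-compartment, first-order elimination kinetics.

C₀ per dose = Dose / Vd = 216 / 255 = 0.8471 mg/L
k = ln2 / t½ = 0.693147 / 43.3 = 0.01601 h⁻¹
Fraction remaining after one interval: r = e^(−kτ) = e^(−0.01601 × 49.4) = 0.4534
Before dose 3, 2 doses have been given (aged 1τ, 2τ).
C_trough = C₀ × (r + r²) = 0.8471 × (0.4534 + 0.2056) = 0.5582 mg/L

0.56 mg/L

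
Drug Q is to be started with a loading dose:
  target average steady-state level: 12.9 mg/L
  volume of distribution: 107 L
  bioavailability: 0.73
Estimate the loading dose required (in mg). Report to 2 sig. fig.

LD = Css × Vd / F = 12.9 × 107 / 0.73 = 1891 mg

1900 mg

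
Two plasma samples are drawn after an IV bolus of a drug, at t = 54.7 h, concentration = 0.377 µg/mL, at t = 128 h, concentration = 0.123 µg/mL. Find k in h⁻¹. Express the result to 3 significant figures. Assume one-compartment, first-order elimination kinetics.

k = ln(C₁/C₂) / (t₂ − t₁) = ln(0.377/0.123) / (128 − 54.7)
  = 1.120 / 73.30 = 0.01528 h⁻¹

0.0153 h⁻¹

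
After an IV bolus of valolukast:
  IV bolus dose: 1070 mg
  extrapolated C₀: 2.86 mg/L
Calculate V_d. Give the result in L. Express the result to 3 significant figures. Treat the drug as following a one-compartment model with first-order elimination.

374 L

Vd = Dose / C₀ = 1070 / 2.86 = 374.1 L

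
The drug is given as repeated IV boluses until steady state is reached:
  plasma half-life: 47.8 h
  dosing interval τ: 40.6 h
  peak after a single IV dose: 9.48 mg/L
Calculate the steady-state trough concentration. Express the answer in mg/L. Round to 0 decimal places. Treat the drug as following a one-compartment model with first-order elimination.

k = ln2 / t½ = 0.693147 / 47.8 = 0.01450 h⁻¹
e^(−kτ) = e^(−0.01450 × 40.6) = 0.5550
Accumulation ratio R = 1 / (1 − e^(−kτ)) = 1 / (1 − 0.5550) = 2.247
Steady-state trough = C₀ × R × e^(−kτ) = 9.48 × 2.247 × 0.5550 = 11.82 mg/L

12 mg/L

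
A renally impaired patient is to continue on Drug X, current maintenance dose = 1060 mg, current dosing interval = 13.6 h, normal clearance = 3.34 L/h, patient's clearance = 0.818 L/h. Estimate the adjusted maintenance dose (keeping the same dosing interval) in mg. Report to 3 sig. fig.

To keep the same average steady-state level, dosing rate must scale with clearance.
CL ratio = 0.818 / 3.34 = 0.2449
New dose (same interval) = 1060 × 0.2449 = 259.6 mg

260 mg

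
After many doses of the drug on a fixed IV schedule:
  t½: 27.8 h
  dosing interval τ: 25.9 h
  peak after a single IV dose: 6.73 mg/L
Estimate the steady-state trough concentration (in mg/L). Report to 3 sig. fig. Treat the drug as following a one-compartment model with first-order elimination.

7.42 mg/L

k = ln2 / t½ = 0.693147 / 27.8 = 0.02493 h⁻¹
e^(−kτ) = e^(−0.02493 × 25.9) = 0.5243
Accumulation ratio R = 1 / (1 − e^(−kτ)) = 1 / (1 − 0.5243) = 2.102
Steady-state trough = C₀ × R × e^(−kτ) = 6.73 × 2.102 × 0.5243 = 7.417 mg/L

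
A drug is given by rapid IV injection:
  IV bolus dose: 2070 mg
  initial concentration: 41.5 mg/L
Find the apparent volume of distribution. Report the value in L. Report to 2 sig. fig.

Vd = Dose / C₀ = 2070 / 41.5 = 49.88 L

50 L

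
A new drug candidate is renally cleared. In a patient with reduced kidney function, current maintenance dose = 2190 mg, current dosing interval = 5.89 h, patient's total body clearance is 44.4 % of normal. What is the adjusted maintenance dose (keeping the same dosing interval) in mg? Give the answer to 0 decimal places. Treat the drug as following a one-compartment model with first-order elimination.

972 mg

To keep the same average steady-state level, dosing rate must scale with clearance.
CL ratio = 44.4 / 100 = 0.4440
New dose (same interval) = 2190 × 0.4440 = 972.4 mg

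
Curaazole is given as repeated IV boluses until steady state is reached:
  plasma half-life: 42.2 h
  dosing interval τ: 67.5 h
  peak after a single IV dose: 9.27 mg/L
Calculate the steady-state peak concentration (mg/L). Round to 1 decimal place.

k = ln2 / t½ = 0.693147 / 42.2 = 0.01643 h⁻¹
e^(−kτ) = e^(−0.01643 × 67.5) = 0.3299
Accumulation ratio R = 1 / (1 − e^(−kτ)) = 1 / (1 − 0.3299) = 1.492
Steady-state peak = C₀ × R = 9.27 × 1.492 = 13.83 mg/L

13.8 mg/L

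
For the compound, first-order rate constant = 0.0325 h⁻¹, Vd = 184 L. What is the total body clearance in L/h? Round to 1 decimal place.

6.0 L/h

CL = k × Vd = 0.0325 × 184 = 5.980 L/h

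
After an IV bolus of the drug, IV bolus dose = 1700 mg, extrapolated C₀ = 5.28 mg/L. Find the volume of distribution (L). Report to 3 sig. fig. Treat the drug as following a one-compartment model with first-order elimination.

Vd = Dose / C₀ = 1700 / 5.28 = 322.0 L

322 L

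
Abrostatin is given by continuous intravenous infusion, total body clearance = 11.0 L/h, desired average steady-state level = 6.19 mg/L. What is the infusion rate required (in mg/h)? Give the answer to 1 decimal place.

At steady state, infusion rate R₀ = Css × CL = 6.19 × 11.00 = 68.09 mg/h

68.1 mg/h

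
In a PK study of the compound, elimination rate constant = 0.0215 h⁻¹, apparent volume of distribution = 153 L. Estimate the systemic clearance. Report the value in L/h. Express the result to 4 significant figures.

CL = k × Vd = 0.0215 × 153 = 3.290 L/h

3.290 L/h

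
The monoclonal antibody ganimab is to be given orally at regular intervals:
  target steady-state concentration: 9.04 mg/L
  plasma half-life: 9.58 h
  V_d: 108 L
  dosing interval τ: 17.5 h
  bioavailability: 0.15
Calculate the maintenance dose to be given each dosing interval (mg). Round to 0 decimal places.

8241 mg

k = ln2 / t½ = 0.693147 / 9.58 = 0.07235 h⁻¹
CL = k × Vd = 0.07235 × 108 = 7.814 L/h
At steady state, F × (Dose/τ) = Css × CL.
Dose = Css × CL × τ / F = 9.04 × 7.814 × 17.5 / 0.15 = 8241 mg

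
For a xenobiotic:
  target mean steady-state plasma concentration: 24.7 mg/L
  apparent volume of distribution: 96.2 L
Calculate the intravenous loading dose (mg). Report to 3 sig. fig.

2380 mg

LD = Css × Vd = 24.7 × 96.2 = 2376 mg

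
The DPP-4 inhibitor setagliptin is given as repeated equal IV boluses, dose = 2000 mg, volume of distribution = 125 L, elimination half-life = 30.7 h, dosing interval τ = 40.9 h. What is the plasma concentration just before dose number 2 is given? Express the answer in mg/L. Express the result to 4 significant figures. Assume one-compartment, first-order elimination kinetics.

6.354 mg/L

C₀ per dose = Dose / Vd = 2000 / 125 = 16.00 mg/L
k = ln2 / t½ = 0.693147 / 30.7 = 0.02258 h⁻¹
Fraction remaining after one interval: r = e^(−kτ) = e^(−0.02258 × 40.9) = 0.3971
Before dose 2, 1 dose has been given (aged 1τ).
C_trough = C₀ × r = 16.00 × 0.3971 = 6.354 mg/L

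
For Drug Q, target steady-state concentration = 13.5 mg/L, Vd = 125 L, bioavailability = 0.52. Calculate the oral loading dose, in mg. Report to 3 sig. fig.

3250 mg

LD = Css × Vd / F = 13.5 × 125 / 0.52 = 3245 mg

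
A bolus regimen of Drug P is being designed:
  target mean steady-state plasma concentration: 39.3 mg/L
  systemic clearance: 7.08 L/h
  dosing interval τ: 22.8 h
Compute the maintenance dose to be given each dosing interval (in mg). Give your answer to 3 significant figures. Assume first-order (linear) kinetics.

6340 mg

At steady state, Dose/τ = Css × CL.
Dose = Css × CL × τ = 39.3 × 7.080 × 22.8 = 6344 mg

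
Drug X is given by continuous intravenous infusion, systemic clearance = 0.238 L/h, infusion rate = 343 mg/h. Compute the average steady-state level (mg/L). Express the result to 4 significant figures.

At steady state Css = R₀ / CL = 343 / 0.2380 = 1441 mg/L

1441 mg/L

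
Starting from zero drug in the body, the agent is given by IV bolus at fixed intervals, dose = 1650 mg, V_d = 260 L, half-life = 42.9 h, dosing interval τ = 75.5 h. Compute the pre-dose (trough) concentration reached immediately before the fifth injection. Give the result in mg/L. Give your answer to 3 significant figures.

C₀ per dose = Dose / Vd = 1650 / 260 = 6.346 mg/L
k = ln2 / t½ = 0.693147 / 42.9 = 0.01616 h⁻¹
Fraction remaining after one interval: r = e^(−kτ) = e^(−0.01616 × 75.5) = 0.2952
Before dose 5, 4 doses have been given (aged 1τ, 2τ, 3τ, 4τ).
C_trough = C₀ × (r + r² + … + r^4) = C₀ × r(1−r^4)/(1−r)
        = 6.346 × 0.2952 × (1 − 0.007594) / (1 − 0.2952) = 2.638 mg/L

2.64 mg/L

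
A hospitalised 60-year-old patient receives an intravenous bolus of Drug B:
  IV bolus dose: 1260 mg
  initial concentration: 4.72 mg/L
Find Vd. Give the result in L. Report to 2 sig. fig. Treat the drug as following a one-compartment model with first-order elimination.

Vd = Dose / C₀ = 1260 / 4.72 = 266.9 L

270 L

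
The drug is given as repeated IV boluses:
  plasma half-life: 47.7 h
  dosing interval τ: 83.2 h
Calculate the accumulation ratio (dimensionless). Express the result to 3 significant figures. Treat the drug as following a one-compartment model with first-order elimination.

1.43

k = ln2 / t½ = 0.693147 / 47.7 = 0.01453 h⁻¹
e^(−kτ) = e^(−0.01453 × 83.2) = 0.2985
Accumulation ratio R = 1 / (1 − e^(−kτ)) = 1 / (1 − 0.2985) = 1.426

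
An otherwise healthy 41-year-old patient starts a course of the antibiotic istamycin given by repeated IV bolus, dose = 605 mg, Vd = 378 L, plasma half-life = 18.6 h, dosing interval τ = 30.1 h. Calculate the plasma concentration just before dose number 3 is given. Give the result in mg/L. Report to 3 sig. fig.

C₀ per dose = Dose / Vd = 605 / 378 = 1.601 mg/L
k = ln2 / t½ = 0.693147 / 18.6 = 0.03727 h⁻¹
Fraction remaining after one interval: r = e^(−kτ) = e^(−0.03727 × 30.1) = 0.3257
Before dose 3, 2 doses have been given (aged 1τ, 2τ).
C_trough = C₀ × (r + r²) = 1.601 × (0.3257 + 0.1061) = 0.6913 mg/L

0.691 mg/L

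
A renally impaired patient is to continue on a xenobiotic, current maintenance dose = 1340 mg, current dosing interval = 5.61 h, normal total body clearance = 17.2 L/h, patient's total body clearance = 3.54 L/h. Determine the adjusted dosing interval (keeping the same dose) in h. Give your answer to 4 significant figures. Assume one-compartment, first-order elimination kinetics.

To keep the same average steady-state level, dosing rate must scale with clearance.
CL ratio = 3.54 / 17.2 = 0.2058
New interval (same dose) = 5.61 / 0.2058 = 27.26 h

27.26 h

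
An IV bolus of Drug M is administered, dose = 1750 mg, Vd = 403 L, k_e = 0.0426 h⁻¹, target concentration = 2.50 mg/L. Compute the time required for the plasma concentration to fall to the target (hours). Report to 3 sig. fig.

C₀ = Dose / Vd = 1750 / 403 = 4.342 mg/L
t = ln(C₀ / C) / k = ln(4.342 / 2.50) / 0.04260
  = ln(1.737) / 0.04260 = 0.5522 / 0.04260 = 12.96 h

13.0 h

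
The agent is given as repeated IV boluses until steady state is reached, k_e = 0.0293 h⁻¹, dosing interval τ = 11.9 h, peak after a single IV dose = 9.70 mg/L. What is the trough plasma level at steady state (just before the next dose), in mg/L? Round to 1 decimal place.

23.3 mg/L

e^(−kτ) = e^(−0.02930 × 11.9) = 0.7056
Accumulation ratio R = 1 / (1 − e^(−kτ)) = 1 / (1 − 0.7056) = 3.397
Steady-state trough = C₀ × R × e^(−kτ) = 9.70 × 3.397 × 0.7056 = 23.25 mg/L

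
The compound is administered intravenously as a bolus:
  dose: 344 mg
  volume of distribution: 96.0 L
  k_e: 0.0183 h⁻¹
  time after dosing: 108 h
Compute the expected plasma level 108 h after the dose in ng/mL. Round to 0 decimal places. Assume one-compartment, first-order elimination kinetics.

497 ng/mL

C₀ = Dose / Vd = 344.0 / 96.0 = 3.583 mg/L
C = C₀ · e^(−k·t) = 3.583 × e^(−0.01830 × 108)
  = 3.583 × 0.1386 = 0.4966 mg/L
Convert: 0.4966 mg/L × 1000 = 496.6 ng/mL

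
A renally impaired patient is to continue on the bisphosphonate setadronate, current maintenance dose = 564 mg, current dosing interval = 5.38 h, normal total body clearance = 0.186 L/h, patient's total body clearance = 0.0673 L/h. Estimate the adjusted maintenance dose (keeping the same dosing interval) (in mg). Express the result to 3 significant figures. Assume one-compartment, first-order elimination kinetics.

To keep the same average steady-state level, dosing rate must scale with clearance.
CL ratio = 0.0673 / 0.186 = 0.3618
New dose (same interval) = 564 × 0.3618 = 204.1 mg

204 mg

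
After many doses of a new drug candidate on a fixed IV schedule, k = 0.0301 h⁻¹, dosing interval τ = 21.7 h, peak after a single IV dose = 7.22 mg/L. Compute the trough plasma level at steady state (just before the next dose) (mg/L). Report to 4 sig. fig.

7.834 mg/L

e^(−kτ) = e^(−0.03010 × 21.7) = 0.5204
Accumulation ratio R = 1 / (1 − e^(−kτ)) = 1 / (1 − 0.5204) = 2.085
Steady-state trough = C₀ × R × e^(−kτ) = 7.22 × 2.085 × 0.5204 = 7.834 mg/L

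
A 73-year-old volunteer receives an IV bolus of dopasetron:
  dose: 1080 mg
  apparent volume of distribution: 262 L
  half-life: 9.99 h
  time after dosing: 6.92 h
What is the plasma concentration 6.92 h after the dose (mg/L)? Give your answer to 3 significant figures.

C₀ = Dose / Vd = 1080 / 262 = 4.122 mg/L
k = ln2 / t½ = 0.693147 / 9.99 = 0.06938 h⁻¹
C = C₀ · e^(−k·t) = 4.122 × e^(−0.06938 × 6.92)
  = 4.122 × 0.6187 = 2.550 mg/L

2.55 mg/L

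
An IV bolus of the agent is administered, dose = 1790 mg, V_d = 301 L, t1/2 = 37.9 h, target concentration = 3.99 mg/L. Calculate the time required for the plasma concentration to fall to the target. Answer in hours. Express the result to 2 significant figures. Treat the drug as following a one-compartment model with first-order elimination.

22 h

C₀ = Dose / Vd = 1790 / 301 = 5.947 mg/L
k = ln2 / t½ = 0.693147 / 37.9 = 0.01829 h⁻¹
t = ln(C₀ / C) / k = ln(5.947 / 3.99) / 0.01829
  = ln(1.490) / 0.01829 = 0.3988 / 0.01829 = 21.80 h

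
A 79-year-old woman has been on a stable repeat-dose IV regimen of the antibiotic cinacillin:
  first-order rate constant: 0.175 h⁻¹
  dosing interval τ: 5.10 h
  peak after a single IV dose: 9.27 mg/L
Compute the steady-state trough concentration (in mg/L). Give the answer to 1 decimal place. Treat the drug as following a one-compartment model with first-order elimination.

6.4 mg/L

e^(−kτ) = e^(−0.1750 × 5.10) = 0.4096
Accumulation ratio R = 1 / (1 − e^(−kτ)) = 1 / (1 − 0.4096) = 1.694
Steady-state trough = C₀ × R × e^(−kτ) = 9.27 × 1.694 × 0.4096 = 6.432 mg/L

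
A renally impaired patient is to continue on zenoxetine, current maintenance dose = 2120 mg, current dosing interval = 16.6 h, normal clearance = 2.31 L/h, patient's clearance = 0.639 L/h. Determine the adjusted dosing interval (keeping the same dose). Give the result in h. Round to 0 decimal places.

60 h

To keep the same average steady-state level, dosing rate must scale with clearance.
CL ratio = 0.639 / 2.31 = 0.2766
New interval (same dose) = 16.6 / 0.2766 = 60.01 h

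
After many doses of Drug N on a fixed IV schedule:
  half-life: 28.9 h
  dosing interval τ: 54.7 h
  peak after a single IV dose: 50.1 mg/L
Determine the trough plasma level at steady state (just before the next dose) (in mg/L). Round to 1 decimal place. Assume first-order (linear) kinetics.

k = ln2 / t½ = 0.693147 / 28.9 = 0.02398 h⁻¹
e^(−kτ) = e^(−0.02398 × 54.7) = 0.2694
Accumulation ratio R = 1 / (1 − e^(−kτ)) = 1 / (1 − 0.2694) = 1.369
Steady-state trough = C₀ × R × e^(−kτ) = 50.1 × 1.369 × 0.2694 = 18.48 mg/L

18.5 mg/L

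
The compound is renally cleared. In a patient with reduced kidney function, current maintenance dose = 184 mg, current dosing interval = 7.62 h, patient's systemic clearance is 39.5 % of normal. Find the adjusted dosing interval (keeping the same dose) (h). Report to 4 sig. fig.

To keep the same average steady-state level, dosing rate must scale with clearance.
CL ratio = 39.5 / 100 = 0.3950
New interval (same dose) = 7.62 / 0.3950 = 19.29 h

19.29 h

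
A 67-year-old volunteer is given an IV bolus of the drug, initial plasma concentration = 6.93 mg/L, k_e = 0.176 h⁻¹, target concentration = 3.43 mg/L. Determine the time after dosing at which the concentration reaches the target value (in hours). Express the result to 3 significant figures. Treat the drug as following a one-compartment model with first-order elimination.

t = ln(C₀ / C) / k = ln(6.930 / 3.43) / 0.1760
  = ln(2.020) / 0.1760 = 0.7031 / 0.1760 = 3.995 h

4.00 h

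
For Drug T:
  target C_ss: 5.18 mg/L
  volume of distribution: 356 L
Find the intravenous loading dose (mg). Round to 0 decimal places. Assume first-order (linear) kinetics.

1844 mg

LD = Css × Vd = 5.18 × 356 = 1844 mg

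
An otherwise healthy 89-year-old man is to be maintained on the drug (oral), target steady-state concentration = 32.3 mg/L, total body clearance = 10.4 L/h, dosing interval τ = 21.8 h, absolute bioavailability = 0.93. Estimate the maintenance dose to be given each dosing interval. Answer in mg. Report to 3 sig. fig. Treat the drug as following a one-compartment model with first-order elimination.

At steady state, F × (Dose/τ) = Css × CL.
Dose = Css × CL × τ / F = 32.3 × 10.40 × 21.8 / 0.93 = 7874 mg

7870 mg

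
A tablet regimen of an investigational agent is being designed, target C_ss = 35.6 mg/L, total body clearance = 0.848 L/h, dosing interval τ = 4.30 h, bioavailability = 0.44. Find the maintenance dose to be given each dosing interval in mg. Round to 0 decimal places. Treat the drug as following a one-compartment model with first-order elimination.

At steady state, F × (Dose/τ) = Css × CL.
Dose = Css × CL × τ / F = 35.6 × 0.8480 × 4.30 / 0.44 = 295.0 mg

295 mg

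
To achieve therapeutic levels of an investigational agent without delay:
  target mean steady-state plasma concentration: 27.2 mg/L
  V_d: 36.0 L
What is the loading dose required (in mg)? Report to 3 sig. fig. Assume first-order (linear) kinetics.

LD = Css × Vd = 27.2 × 36.0 = 979.2 mg

979 mg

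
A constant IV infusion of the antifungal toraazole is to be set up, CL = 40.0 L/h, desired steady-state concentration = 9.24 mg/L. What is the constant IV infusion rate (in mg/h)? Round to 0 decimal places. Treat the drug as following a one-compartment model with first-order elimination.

At steady state, infusion rate R₀ = Css × CL = 9.24 × 40.00 = 369.6 mg/h

370 mg/h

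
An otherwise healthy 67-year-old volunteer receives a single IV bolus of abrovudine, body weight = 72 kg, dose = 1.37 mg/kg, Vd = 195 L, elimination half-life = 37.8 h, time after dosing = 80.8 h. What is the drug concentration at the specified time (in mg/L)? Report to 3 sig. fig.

0.115 mg/L

Total dose = 1.37 × 72 = 98.64 mg
C₀ = Dose / Vd = 98.64 / 195 = 0.5058 mg/L
k = ln2 / t½ = 0.693147 / 37.8 = 0.01834 h⁻¹
C = C₀ · e^(−k·t) = 0.5058 × e^(−0.01834 × 80.8)
  = 0.5058 × 0.2272 = 0.1149 mg/L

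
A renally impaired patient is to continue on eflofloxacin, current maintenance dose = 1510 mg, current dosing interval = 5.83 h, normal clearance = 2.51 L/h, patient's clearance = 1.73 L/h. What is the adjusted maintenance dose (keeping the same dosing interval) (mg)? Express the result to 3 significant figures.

1040 mg

To keep the same average steady-state level, dosing rate must scale with clearance.
CL ratio = 1.73 / 2.51 = 0.6892
New dose (same interval) = 1510 × 0.6892 = 1041 mg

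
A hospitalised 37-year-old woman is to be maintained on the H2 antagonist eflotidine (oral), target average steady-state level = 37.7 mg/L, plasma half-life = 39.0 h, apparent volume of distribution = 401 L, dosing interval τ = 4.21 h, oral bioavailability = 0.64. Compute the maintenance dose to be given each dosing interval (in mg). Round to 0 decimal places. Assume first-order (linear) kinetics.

k = ln2 / t½ = 0.693147 / 39.0 = 0.01777 h⁻¹
CL = k × Vd = 0.01777 × 401 = 7.126 L/h
At steady state, F × (Dose/τ) = Css × CL.
Dose = Css × CL × τ / F = 37.7 × 7.126 × 4.21 / 0.64 = 1767 mg

1767 mg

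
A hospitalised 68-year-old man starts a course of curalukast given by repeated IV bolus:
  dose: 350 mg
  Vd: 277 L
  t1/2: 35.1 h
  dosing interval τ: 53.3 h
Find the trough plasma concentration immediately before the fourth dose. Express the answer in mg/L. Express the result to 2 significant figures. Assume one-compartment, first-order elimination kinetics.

0.65 mg/L

C₀ per dose = Dose / Vd = 350 / 277 = 1.264 mg/L
k = ln2 / t½ = 0.693147 / 35.1 = 0.01975 h⁻¹
Fraction remaining after one interval: r = e^(−kτ) = e^(−0.01975 × 53.3) = 0.3490
Before dose 4, 3 doses have been given (aged 1τ, 2τ, 3τ).
C_trough = C₀ × (r + r² + … + r^3) = C₀ × r(1−r^3)/(1−r)
        = 1.264 × 0.3490 × (1 − 0.04251) / (1 − 0.3490) = 0.6488 mg/L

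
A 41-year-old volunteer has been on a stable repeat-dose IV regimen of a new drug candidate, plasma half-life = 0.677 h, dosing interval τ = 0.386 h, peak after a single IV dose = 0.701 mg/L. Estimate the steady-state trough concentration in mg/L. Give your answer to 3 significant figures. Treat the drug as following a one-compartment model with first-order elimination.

1.45 mg/L

k = ln2 / t½ = 0.693147 / 0.677 = 1.024 h⁻¹
e^(−kτ) = e^(−1.024 × 0.386) = 0.6735
Accumulation ratio R = 1 / (1 − e^(−kτ)) = 1 / (1 − 0.6735) = 3.063
Steady-state trough = C₀ × R × e^(−kτ) = 0.701 × 3.063 × 0.6735 = 1.446 mg/L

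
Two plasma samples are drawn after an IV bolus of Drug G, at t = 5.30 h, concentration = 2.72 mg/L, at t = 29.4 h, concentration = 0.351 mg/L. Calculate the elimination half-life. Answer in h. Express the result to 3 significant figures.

k = ln(C₁/C₂) / (t₂ − t₁) = ln(2.72/0.351) / (29.4 − 5.30)
  = 2.048 / 24.10 = 0.08498 h⁻¹
t½ = ln2 / k = 0.693147 / 0.08498 = 8.157 h

8.16 h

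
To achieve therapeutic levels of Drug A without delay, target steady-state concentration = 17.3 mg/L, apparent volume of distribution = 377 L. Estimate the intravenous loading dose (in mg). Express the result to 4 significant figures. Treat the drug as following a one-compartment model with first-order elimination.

LD = Css × Vd = 17.3 × 377 = 6522 mg

6522 mg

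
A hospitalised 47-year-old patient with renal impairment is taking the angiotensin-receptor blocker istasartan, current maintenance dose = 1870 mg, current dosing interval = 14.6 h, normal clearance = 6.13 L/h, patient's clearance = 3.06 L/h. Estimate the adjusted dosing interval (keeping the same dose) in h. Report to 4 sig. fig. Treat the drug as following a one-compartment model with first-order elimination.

29.25 h

To keep the same average steady-state level, dosing rate must scale with clearance.
CL ratio = 3.06 / 6.13 = 0.4992
New interval (same dose) = 14.6 / 0.4992 = 29.25 h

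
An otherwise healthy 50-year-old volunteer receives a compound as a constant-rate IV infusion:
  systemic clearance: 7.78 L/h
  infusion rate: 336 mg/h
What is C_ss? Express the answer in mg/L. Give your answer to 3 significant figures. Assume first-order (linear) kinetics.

43.2 mg/L

At steady state Css = R₀ / CL = 336 / 7.780 = 43.19 mg/L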